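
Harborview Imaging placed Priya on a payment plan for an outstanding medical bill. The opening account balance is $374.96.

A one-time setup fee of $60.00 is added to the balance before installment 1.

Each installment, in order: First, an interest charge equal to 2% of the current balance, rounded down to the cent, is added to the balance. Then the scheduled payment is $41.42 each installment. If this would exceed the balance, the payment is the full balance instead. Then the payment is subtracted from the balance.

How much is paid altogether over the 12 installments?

$493.09

Installment 1: $434.96 +$8.69 interest = $443.65; pay $41.42 → $402.23
Installment 2: $402.23 +$8.04 interest = $410.27; pay $41.42 → $368.85
Installment 3: $368.85 +$7.37 interest = $376.22; pay $41.42 → $334.80
Installment 4: $334.80 +$6.69 interest = $341.49; pay $41.42 → $300.07
Installment 5: $300.07 +$6.00 interest = $306.07; pay $41.42 → $264.65
Installment 6: $264.65 +$5.29 interest = $269.94; pay $41.42 → $228.52
Installment 7: $228.52 +$4.57 interest = $233.09; pay $41.42 → $191.67
Installment 8: $191.67 +$3.83 interest = $195.50; pay $41.42 → $154.08
Installment 9: $154.08 +$3.08 interest = $157.16; pay $41.42 → $115.74
Installment 10: $115.74 +$2.31 interest = $118.05; pay $41.42 → $76.63
Installment 11: $76.63 +$1.53 interest = $78.16; pay $41.42 → $36.74
Installment 12: $36.74 +$0.73 interest = $37.47; pay $37.47 → $0.00
Total paid: $493.09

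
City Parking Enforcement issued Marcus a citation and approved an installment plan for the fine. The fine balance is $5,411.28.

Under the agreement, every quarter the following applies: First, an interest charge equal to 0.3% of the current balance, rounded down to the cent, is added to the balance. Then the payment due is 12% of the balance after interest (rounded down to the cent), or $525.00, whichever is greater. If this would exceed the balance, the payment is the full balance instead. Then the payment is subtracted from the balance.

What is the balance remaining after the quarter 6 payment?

Quarter 1: opening $5,411.28; interest $16.23 → $5,427.51; payment $651.30; balance $4,776.21
Quarter 2: opening $4,776.21; interest $14.32 → $4,790.53; payment $574.86; balance $4,215.67
Quarter 3: opening $4,215.67; interest $12.64 → $4,228.31; payment $525.00; balance $3,703.31
Quarter 4: opening $3,703.31; interest $11.10 → $3,714.41; payment $525.00; balance $3,189.41
Quarter 5: opening $3,189.41; interest $9.56 → $3,198.97; payment $525.00; balance $2,673.97
Quarter 6: opening $2,673.97; interest $8.02 → $2,681.99; payment $525.00; balance $2,156.99

$2,156.99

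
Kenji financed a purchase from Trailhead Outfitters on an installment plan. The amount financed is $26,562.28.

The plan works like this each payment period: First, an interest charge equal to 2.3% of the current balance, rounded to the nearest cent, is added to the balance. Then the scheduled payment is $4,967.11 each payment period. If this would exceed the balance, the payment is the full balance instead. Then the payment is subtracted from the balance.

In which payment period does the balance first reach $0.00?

6

Payment period 1: $26,562.28 +$610.93 interest = $27,173.21; pay $4,967.11 → $22,206.10
Payment period 2: $22,206.10 +$510.74 interest = $22,716.84; pay $4,967.11 → $17,749.73
Payment period 3: $17,749.73 +$408.24 interest = $18,157.97; pay $4,967.11 → $13,190.86
Payment period 4: $13,190.86 +$303.39 interest = $13,494.25; pay $4,967.11 → $8,527.14
Payment period 5: $8,527.14 +$196.12 interest = $8,723.26; pay $4,967.11 → $3,756.15
Payment period 6: $3,756.15 +$86.39 interest = $3,842.54; pay $3,842.54 → $0.00
Balance reaches $0.00 in payment period 6.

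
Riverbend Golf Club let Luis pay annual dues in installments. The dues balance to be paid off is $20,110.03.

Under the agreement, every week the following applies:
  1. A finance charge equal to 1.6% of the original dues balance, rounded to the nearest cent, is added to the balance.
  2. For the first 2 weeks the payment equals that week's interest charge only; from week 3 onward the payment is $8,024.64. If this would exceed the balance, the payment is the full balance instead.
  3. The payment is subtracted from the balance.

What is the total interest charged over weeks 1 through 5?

Week 1: $20,110.03 +$321.76 interest = $20,431.79; pay $321.76 → $20,110.03
Week 2: $20,110.03 +$321.76 interest = $20,431.79; pay $321.76 → $20,110.03
Week 3: $20,110.03 +$321.76 interest = $20,431.79; pay $8,024.64 → $12,407.15
Week 4: $12,407.15 +$321.76 interest = $12,728.91; pay $8,024.64 → $4,704.27
Week 5: $4,704.27 +$321.76 interest = $5,026.03; pay $5,026.03 → $0.00
Total interest: $321.76 + $321.76 + $321.76 + $321.76 + $321.76 = $1,608.80

$1,608.80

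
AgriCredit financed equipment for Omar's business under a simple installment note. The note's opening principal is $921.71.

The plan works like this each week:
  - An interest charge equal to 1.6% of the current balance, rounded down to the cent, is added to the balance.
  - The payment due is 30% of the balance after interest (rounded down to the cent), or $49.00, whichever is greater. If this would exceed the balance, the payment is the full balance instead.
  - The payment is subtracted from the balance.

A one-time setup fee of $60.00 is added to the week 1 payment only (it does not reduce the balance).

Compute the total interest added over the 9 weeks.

$47.85

Week 1: $921.71 +$14.74 interest = $936.45; pay $280.93 (+ $60.00 fee) → $655.52
Week 2: $655.52 +$10.48 interest = $666.00; pay $199.80 → $466.20
Week 3: $466.20 +$7.45 interest = $473.65; pay $142.09 → $331.56
Week 4: $331.56 +$5.30 interest = $336.86; pay $101.05 → $235.81
Week 5: $235.81 +$3.77 interest = $239.58; pay $71.87 → $167.71
Week 6: $167.71 +$2.68 interest = $170.39; pay $51.11 → $119.28
Week 7: $119.28 +$1.90 interest = $121.18; pay $49.00 → $72.18
Week 8: $72.18 +$1.15 interest = $73.33; pay $49.00 → $24.33
Week 9: $24.33 +$0.38 interest = $24.71; pay $24.71 → $0.00
Total interest: $14.74 + $10.48 + $7.45 + $5.30 + $3.77 + $2.68 + $1.90 + $1.15 + $0.38 = $47.85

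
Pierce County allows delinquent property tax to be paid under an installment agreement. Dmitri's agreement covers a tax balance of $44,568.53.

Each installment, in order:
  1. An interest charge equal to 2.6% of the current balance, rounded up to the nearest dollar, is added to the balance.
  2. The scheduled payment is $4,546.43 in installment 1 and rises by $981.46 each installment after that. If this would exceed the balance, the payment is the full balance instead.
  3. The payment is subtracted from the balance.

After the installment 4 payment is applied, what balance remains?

$24,490.05

# | Opening | Interest | Payment | End bal
1 | $44,568.53 | $1,159.00 | $4,546.43 | $41,181.10
2 | $41,181.10 | $1,071.00 | $5,527.89 | $36,724.21
3 | $36,724.21 | $955.00 | $6,509.35 | $31,169.86
4 | $31,169.86 | $811.00 | $7,490.81 | $24,490.05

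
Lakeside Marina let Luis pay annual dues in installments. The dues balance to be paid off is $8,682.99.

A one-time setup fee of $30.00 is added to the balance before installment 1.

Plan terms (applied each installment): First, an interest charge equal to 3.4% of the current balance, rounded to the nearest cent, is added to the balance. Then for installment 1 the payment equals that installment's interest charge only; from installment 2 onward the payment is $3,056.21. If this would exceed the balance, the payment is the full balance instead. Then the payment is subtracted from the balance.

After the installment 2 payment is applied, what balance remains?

$5,953.02

# | Opening | Interest | Payment | End bal
1 | $8,712.99 | $296.24 | $296.24 | $8,712.99
2 | $8,712.99 | $296.24 | $3,056.21 | $5,953.02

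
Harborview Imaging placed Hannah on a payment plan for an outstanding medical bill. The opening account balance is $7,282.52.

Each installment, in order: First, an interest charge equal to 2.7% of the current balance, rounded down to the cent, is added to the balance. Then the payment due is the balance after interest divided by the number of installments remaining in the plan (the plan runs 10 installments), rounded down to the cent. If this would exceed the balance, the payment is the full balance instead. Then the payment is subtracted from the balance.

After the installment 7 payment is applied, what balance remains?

$2,632.68

Installment 1: $7,282.52 +$196.62 interest = $7,479.14; pay $747.91 → $6,731.23
Installment 2: $6,731.23 +$181.74 interest = $6,912.97; pay $768.10 → $6,144.87
Installment 3: $6,144.87 +$165.91 interest = $6,310.78; pay $788.84 → $5,521.94
Installment 4: $5,521.94 +$149.09 interest = $5,671.03; pay $810.14 → $4,860.89
Installment 5: $4,860.89 +$131.24 interest = $4,992.13; pay $832.02 → $4,160.11
Installment 6: $4,160.11 +$112.32 interest = $4,272.43; pay $854.48 → $3,417.95
Installment 7: $3,417.95 +$92.28 interest = $3,510.23; pay $877.55 → $2,632.68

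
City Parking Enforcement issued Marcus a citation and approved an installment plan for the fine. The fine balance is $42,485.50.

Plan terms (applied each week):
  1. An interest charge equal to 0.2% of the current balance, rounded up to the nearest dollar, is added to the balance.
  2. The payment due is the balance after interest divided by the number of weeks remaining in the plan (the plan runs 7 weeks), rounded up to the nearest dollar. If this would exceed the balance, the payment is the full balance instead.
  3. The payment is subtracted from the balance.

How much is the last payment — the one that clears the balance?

$6,154.50

# | Opening | Interest | Payment | End bal
1 | $42,485.50 | $85.00 | $6,082.00 | $36,488.50
2 | $36,488.50 | $73.00 | $6,094.00 | $30,467.50
3 | $30,467.50 | $61.00 | $6,106.00 | $24,422.50
4 | $24,422.50 | $49.00 | $6,118.00 | $18,353.50
5 | $18,353.50 | $37.00 | $6,131.00 | $12,259.50
6 | $12,259.50 | $25.00 | $6,143.00 | $6,141.50
7 | $6,141.50 | $13.00 | $6,154.50 | $0.00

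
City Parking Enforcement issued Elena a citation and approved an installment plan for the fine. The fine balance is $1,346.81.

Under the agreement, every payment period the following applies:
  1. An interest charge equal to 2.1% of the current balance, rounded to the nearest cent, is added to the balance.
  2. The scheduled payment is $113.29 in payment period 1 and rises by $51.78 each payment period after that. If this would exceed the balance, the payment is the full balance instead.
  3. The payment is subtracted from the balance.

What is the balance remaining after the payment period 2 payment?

$1,123.23

Payment period 1: opening $1,346.81; interest $28.28 → $1,375.09; payment $113.29; balance $1,261.80
Payment period 2: opening $1,261.80; interest $26.50 → $1,288.30; payment $165.07; balance $1,123.23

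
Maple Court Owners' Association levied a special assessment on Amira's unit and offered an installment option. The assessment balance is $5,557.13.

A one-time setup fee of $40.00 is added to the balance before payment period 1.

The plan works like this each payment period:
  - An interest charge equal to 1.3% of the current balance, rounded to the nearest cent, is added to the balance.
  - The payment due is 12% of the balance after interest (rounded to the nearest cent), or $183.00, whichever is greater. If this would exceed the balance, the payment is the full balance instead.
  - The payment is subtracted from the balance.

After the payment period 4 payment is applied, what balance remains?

# | Opening | Interest | Payment | End bal
1 | $5,597.13 | $72.76 | $680.39 | $4,989.50
2 | $4,989.50 | $64.86 | $606.52 | $4,447.84
3 | $4,447.84 | $57.82 | $540.68 | $3,964.98
4 | $3,964.98 | $51.54 | $481.98 | $3,534.54

$3,534.54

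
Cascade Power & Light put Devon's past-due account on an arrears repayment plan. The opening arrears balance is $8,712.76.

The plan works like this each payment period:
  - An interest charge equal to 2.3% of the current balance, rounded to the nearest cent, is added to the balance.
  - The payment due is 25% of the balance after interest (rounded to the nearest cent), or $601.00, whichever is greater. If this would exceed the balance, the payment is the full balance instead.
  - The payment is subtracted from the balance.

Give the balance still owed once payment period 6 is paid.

$1,768.82

# | Opening | Interest | Payment | End bal
1 | $8,712.76 | $200.39 | $2,228.29 | $6,684.86
2 | $6,684.86 | $153.75 | $1,709.65 | $5,128.96
3 | $5,128.96 | $117.97 | $1,311.73 | $3,935.20
4 | $3,935.20 | $90.51 | $1,006.43 | $3,019.28
5 | $3,019.28 | $69.44 | $772.18 | $2,316.54
6 | $2,316.54 | $53.28 | $601.00 | $1,768.82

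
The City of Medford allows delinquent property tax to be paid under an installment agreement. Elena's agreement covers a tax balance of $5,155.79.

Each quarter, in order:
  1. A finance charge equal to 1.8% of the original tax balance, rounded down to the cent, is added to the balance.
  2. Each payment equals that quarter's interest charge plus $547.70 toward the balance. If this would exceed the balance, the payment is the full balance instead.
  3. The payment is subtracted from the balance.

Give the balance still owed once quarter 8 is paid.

$774.19

# | Opening | Interest | Payment | End bal
1 | $5,155.79 | $92.80 | $640.50 | $4,608.09
2 | $4,608.09 | $92.80 | $640.50 | $4,060.39
3 | $4,060.39 | $92.80 | $640.50 | $3,512.69
4 | $3,512.69 | $92.80 | $640.50 | $2,964.99
5 | $2,964.99 | $92.80 | $640.50 | $2,417.29
6 | $2,417.29 | $92.80 | $640.50 | $1,869.59
7 | $1,869.59 | $92.80 | $640.50 | $1,321.89
8 | $1,321.89 | $92.80 | $640.50 | $774.19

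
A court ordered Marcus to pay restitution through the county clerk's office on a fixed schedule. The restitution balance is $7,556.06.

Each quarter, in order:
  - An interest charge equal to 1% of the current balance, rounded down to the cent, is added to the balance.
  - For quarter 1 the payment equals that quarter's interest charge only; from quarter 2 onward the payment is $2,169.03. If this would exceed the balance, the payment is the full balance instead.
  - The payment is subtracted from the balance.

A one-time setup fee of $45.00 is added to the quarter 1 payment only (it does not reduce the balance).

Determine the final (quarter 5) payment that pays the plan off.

Quarter 1: $7,556.06 +$75.56 interest = $7,631.62; pay $75.56 (+ $45.00 fee) → $7,556.06
Quarter 2: $7,556.06 +$75.56 interest = $7,631.62; pay $2,169.03 → $5,462.59
Quarter 3: $5,462.59 +$54.62 interest = $5,517.21; pay $2,169.03 → $3,348.18
Quarter 4: $3,348.18 +$33.48 interest = $3,381.66; pay $2,169.03 → $1,212.63
Quarter 5: $1,212.63 +$12.12 interest = $1,224.75; pay $1,224.75 → $0.00

$1,224.75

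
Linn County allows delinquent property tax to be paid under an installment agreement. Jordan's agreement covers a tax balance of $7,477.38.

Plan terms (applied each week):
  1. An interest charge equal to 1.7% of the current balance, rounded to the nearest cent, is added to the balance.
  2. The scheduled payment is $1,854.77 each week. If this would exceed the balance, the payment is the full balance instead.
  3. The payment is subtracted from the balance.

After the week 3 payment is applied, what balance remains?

$2,205.82

Week 1: $7,477.38 +$127.12 interest = $7,604.50; pay $1,854.77 → $5,749.73
Week 2: $5,749.73 +$97.75 interest = $5,847.48; pay $1,854.77 → $3,992.71
Week 3: $3,992.71 +$67.88 interest = $4,060.59; pay $1,854.77 → $2,205.82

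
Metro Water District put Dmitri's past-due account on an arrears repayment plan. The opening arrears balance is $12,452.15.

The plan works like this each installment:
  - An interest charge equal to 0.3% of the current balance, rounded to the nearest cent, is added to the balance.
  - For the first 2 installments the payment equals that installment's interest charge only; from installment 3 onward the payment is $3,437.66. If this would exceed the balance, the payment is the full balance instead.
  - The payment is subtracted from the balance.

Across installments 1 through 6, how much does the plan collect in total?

$12,614.97

Installment 1: opening $12,452.15; interest $37.36 → $12,489.51; payment $37.36; balance $12,452.15
Installment 2: opening $12,452.15; interest $37.36 → $12,489.51; payment $37.36; balance $12,452.15
Installment 3: opening $12,452.15; interest $37.36 → $12,489.51; payment $3,437.66; balance $9,051.85
Installment 4: opening $9,051.85; interest $27.16 → $9,079.01; payment $3,437.66; balance $5,641.35
Installment 5: opening $5,641.35; interest $16.92 → $5,658.27; payment $3,437.66; balance $2,220.61
Installment 6: opening $2,220.61; interest $6.66 → $2,227.27; payment $2,227.27; balance $0.00
Total paid: $12,614.97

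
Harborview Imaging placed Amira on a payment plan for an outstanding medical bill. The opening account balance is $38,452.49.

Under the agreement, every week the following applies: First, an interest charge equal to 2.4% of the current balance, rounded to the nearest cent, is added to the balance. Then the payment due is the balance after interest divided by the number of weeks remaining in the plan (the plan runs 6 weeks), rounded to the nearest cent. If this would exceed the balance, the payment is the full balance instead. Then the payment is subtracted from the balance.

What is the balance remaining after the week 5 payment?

$7,215.61

# | Opening | Interest | Payment | End bal
1 | $38,452.49 | $922.86 | $6,562.56 | $32,812.79
2 | $32,812.79 | $787.51 | $6,720.06 | $26,880.24
3 | $26,880.24 | $645.13 | $6,881.34 | $20,644.03
4 | $20,644.03 | $495.46 | $7,046.50 | $14,092.99
5 | $14,092.99 | $338.23 | $7,215.61 | $7,215.61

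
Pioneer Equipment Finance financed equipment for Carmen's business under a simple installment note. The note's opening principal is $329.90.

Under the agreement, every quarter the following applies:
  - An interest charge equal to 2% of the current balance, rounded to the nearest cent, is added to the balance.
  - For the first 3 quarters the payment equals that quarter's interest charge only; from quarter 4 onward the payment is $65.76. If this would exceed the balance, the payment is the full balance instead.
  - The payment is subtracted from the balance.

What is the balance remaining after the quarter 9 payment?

Quarter 1: opening $329.90; interest $6.60 → $336.50; payment $6.60; balance $329.90
Quarter 2: opening $329.90; interest $6.60 → $336.50; payment $6.60; balance $329.90
Quarter 3: opening $329.90; interest $6.60 → $336.50; payment $6.60; balance $329.90
Quarter 4: opening $329.90; interest $6.60 → $336.50; payment $65.76; balance $270.74
Quarter 5: opening $270.74; interest $5.41 → $276.15; payment $65.76; balance $210.39
Quarter 6: opening $210.39; interest $4.21 → $214.60; payment $65.76; balance $148.84
Quarter 7: opening $148.84; interest $2.98 → $151.82; payment $65.76; balance $86.06
Quarter 8: opening $86.06; interest $1.72 → $87.78; payment $65.76; balance $22.02
Quarter 9: opening $22.02; interest $0.44 → $22.46; payment $22.46; balance $0.00

$0.00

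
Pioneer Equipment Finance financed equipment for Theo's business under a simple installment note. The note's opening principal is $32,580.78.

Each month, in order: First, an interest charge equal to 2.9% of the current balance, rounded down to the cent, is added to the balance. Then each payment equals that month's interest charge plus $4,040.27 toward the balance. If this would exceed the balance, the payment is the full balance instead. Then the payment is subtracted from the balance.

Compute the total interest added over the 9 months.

# | Opening | Interest | Payment | End bal
1 | $32,580.78 | $944.84 | $4,985.11 | $28,540.51
2 | $28,540.51 | $827.67 | $4,867.94 | $24,500.24
3 | $24,500.24 | $710.50 | $4,750.77 | $20,459.97
4 | $20,459.97 | $593.33 | $4,633.60 | $16,419.70
5 | $16,419.70 | $476.17 | $4,516.44 | $12,379.43
6 | $12,379.43 | $359.00 | $4,399.27 | $8,339.16
7 | $8,339.16 | $241.83 | $4,282.10 | $4,298.89
8 | $4,298.89 | $124.66 | $4,164.93 | $258.62
9 | $258.62 | $7.49 | $266.11 | $0.00
Total interest: $944.84 + $827.67 + $710.50 + $593.33 + $476.17 + $359.00 + $241.83 + $124.66 + $7.49 = $4,285.49

$4,285.49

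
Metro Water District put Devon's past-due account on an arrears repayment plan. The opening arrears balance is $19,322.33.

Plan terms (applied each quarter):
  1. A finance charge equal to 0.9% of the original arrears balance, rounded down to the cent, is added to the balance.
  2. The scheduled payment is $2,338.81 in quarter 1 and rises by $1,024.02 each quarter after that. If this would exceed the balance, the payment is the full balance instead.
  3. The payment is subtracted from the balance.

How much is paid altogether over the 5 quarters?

$20,191.83

Quarter 1: opening $19,322.33; interest $173.90 → $19,496.23; payment $2,338.81; balance $17,157.42
Quarter 2: opening $17,157.42; interest $173.90 → $17,331.32; payment $3,362.83; balance $13,968.49
Quarter 3: opening $13,968.49; interest $173.90 → $14,142.39; payment $4,386.85; balance $9,755.54
Quarter 4: opening $9,755.54; interest $173.90 → $9,929.44; payment $5,410.87; balance $4,518.57
Quarter 5: opening $4,518.57; interest $173.90 → $4,692.47; payment $4,692.47; balance $0.00
Total paid: $20,191.83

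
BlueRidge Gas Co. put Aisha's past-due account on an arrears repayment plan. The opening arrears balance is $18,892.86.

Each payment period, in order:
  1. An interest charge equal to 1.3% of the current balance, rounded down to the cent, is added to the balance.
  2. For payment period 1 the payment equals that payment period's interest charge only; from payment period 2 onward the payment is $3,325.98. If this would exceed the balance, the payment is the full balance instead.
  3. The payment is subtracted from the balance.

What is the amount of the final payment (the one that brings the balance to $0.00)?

$3,125.38

Payment period 1: opening $18,892.86; interest $245.60 → $19,138.46; payment $245.60; balance $18,892.86
Payment period 2: opening $18,892.86; interest $245.60 → $19,138.46; payment $3,325.98; balance $15,812.48
Payment period 3: opening $15,812.48; interest $205.56 → $16,018.04; payment $3,325.98; balance $12,692.06
Payment period 4: opening $12,692.06; interest $164.99 → $12,857.05; payment $3,325.98; balance $9,531.07
Payment period 5: opening $9,531.07; interest $123.90 → $9,654.97; payment $3,325.98; balance $6,328.99
Payment period 6: opening $6,328.99; interest $82.27 → $6,411.26; payment $3,325.98; balance $3,085.28
Payment period 7: opening $3,085.28; interest $40.10 → $3,125.38; payment $3,125.38; balance $0.00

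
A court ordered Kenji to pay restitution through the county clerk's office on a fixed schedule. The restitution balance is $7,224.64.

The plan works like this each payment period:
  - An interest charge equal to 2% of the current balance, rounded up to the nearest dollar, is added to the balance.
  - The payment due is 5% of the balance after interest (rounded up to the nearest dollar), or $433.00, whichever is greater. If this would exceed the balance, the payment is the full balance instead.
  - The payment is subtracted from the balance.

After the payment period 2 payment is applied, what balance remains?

Payment period 1: opening $7,224.64; interest $145.00 → $7,369.64; payment $433.00; balance $6,936.64
Payment period 2: opening $6,936.64; interest $139.00 → $7,075.64; payment $433.00; balance $6,642.64

$6,642.64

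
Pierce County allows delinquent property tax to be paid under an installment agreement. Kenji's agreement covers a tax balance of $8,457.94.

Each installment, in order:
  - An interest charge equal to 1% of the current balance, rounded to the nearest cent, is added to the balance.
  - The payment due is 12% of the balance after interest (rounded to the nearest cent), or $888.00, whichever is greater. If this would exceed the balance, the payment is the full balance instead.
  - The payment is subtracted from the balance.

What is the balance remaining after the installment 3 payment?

Installment 1: $8,457.94 +$84.58 interest = $8,542.52; pay $1,025.10 → $7,517.42
Installment 2: $7,517.42 +$75.17 interest = $7,592.59; pay $911.11 → $6,681.48
Installment 3: $6,681.48 +$66.81 interest = $6,748.29; pay $888.00 → $5,860.29

$5,860.29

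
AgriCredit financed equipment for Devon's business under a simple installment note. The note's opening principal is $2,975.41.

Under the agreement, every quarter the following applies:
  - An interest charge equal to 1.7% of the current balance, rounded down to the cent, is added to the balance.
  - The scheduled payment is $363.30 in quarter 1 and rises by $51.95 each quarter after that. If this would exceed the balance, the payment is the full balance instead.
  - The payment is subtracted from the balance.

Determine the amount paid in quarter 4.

$519.15

# | Opening | Interest | Payment | End bal
1 | $2,975.41 | $50.58 | $363.30 | $2,662.69
2 | $2,662.69 | $45.26 | $415.25 | $2,292.70
3 | $2,292.70 | $38.97 | $467.20 | $1,864.47
4 | $1,864.47 | $31.69 | $519.15 | $1,377.01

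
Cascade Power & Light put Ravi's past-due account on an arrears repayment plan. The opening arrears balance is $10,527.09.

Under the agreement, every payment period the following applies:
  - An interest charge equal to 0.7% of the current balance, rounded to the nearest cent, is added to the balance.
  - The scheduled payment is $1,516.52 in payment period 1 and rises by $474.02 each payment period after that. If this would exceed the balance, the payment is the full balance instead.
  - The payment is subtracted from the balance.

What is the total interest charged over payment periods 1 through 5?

$233.44

Payment period 1: opening $10,527.09; interest $73.69 → $10,600.78; payment $1,516.52; balance $9,084.26
Payment period 2: opening $9,084.26; interest $63.59 → $9,147.85; payment $1,990.54; balance $7,157.31
Payment period 3: opening $7,157.31; interest $50.10 → $7,207.41; payment $2,464.56; balance $4,742.85
Payment period 4: opening $4,742.85; interest $33.20 → $4,776.05; payment $2,938.58; balance $1,837.47
Payment period 5: opening $1,837.47; interest $12.86 → $1,850.33; payment $1,850.33; balance $0.00
Total interest: $73.69 + $63.59 + $50.10 + $33.20 + $12.86 = $233.44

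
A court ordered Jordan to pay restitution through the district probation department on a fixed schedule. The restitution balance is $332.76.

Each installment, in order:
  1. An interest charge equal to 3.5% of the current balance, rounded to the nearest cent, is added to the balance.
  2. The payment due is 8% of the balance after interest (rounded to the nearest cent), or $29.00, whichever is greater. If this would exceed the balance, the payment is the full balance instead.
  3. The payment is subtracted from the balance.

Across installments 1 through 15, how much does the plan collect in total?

$432.92

# | Opening | Interest | Payment | End bal
1 | $332.76 | $11.65 | $29.00 | $315.41
2 | $315.41 | $11.04 | $29.00 | $297.45
3 | $297.45 | $10.41 | $29.00 | $278.86
4 | $278.86 | $9.76 | $29.00 | $259.62
5 | $259.62 | $9.09 | $29.00 | $239.71
6 | $239.71 | $8.39 | $29.00 | $219.10
7 | $219.10 | $7.67 | $29.00 | $197.77
8 | $197.77 | $6.92 | $29.00 | $175.69
9 | $175.69 | $6.15 | $29.00 | $152.84
10 | $152.84 | $5.35 | $29.00 | $129.19
11 | $129.19 | $4.52 | $29.00 | $104.71
12 | $104.71 | $3.66 | $29.00 | $79.37
13 | $79.37 | $2.78 | $29.00 | $53.15
14 | $53.15 | $1.86 | $29.00 | $26.01
15 | $26.01 | $0.91 | $26.92 | $0.00
Total paid: $432.92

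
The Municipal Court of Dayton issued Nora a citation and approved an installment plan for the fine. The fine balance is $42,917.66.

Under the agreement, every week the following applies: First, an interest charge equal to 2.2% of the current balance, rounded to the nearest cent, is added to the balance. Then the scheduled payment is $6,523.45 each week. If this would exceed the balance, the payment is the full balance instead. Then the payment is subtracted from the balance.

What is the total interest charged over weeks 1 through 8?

$3,961.23

Week 1: opening $42,917.66; interest $944.19 → $43,861.85; payment $6,523.45; balance $37,338.40
Week 2: opening $37,338.40; interest $821.44 → $38,159.84; payment $6,523.45; balance $31,636.39
Week 3: opening $31,636.39; interest $696.00 → $32,332.39; payment $6,523.45; balance $25,808.94
Week 4: opening $25,808.94; interest $567.80 → $26,376.74; payment $6,523.45; balance $19,853.29
Week 5: opening $19,853.29; interest $436.77 → $20,290.06; payment $6,523.45; balance $13,766.61
Week 6: opening $13,766.61; interest $302.87 → $14,069.48; payment $6,523.45; balance $7,546.03
Week 7: opening $7,546.03; interest $166.01 → $7,712.04; payment $6,523.45; balance $1,188.59
Week 8: opening $1,188.59; interest $26.15 → $1,214.74; payment $1,214.74; balance $0.00
Total interest: $944.19 + $821.44 + $696.00 + $567.80 + $436.77 + $302.87 + $166.01 + $26.15 = $3,961.23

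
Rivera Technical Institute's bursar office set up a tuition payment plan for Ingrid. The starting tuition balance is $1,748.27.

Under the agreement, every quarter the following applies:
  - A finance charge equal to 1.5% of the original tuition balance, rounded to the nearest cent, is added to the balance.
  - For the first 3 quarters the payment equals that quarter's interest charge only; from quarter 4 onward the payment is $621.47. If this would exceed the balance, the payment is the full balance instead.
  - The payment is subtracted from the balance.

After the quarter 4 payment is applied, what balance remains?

Quarter 1: $1,748.27 +$26.22 interest = $1,774.49; pay $26.22 → $1,748.27
Quarter 2: $1,748.27 +$26.22 interest = $1,774.49; pay $26.22 → $1,748.27
Quarter 3: $1,748.27 +$26.22 interest = $1,774.49; pay $26.22 → $1,748.27
Quarter 4: $1,748.27 +$26.22 interest = $1,774.49; pay $621.47 → $1,153.02

$1,153.02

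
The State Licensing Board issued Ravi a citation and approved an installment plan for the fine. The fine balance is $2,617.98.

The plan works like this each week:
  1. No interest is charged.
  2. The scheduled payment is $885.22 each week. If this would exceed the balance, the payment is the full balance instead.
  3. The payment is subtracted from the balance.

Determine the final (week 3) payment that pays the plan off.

$847.54

# | Opening | Payment | End bal
1 | $2,617.98 | $885.22 | $1,732.76
2 | $1,732.76 | $885.22 | $847.54
3 | $847.54 | $847.54 | $0.00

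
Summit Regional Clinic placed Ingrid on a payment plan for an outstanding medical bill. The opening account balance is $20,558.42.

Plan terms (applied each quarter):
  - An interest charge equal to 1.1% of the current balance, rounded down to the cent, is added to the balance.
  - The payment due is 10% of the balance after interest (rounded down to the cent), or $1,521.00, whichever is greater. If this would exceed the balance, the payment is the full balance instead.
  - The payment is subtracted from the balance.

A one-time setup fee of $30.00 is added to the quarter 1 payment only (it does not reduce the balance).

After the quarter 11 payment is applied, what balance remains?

$4,208.36

Quarter 1: opening $20,558.42; interest $226.14 → $20,784.56; payment $2,078.45 (+ $30.00 fee); balance $18,706.11
Quarter 2: opening $18,706.11; interest $205.76 → $18,911.87; payment $1,891.18; balance $17,020.69
Quarter 3: opening $17,020.69; interest $187.22 → $17,207.91; payment $1,720.79; balance $15,487.12
Quarter 4: opening $15,487.12; interest $170.35 → $15,657.47; payment $1,565.74; balance $14,091.73
Quarter 5: opening $14,091.73; interest $155.00 → $14,246.73; payment $1,521.00; balance $12,725.73
Quarter 6: opening $12,725.73; interest $139.98 → $12,865.71; payment $1,521.00; balance $11,344.71
Quarter 7: opening $11,344.71; interest $124.79 → $11,469.50; payment $1,521.00; balance $9,948.50
Quarter 8: opening $9,948.50; interest $109.43 → $10,057.93; payment $1,521.00; balance $8,536.93
Quarter 9: opening $8,536.93; interest $93.90 → $8,630.83; payment $1,521.00; balance $7,109.83
Quarter 10: opening $7,109.83; interest $78.20 → $7,188.03; payment $1,521.00; balance $5,667.03
Quarter 11: opening $5,667.03; interest $62.33 → $5,729.36; payment $1,521.00; balance $4,208.36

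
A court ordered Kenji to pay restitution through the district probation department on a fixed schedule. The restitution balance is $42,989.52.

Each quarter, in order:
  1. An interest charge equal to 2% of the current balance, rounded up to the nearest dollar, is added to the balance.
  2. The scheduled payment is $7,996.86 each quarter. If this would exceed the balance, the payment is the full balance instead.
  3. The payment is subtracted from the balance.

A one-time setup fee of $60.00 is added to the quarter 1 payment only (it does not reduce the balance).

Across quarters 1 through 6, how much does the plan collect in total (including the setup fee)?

$46,012.52

Quarter 1: $42,989.52 +$860.00 interest = $43,849.52; pay $7,996.86 (+ $60.00 fee) → $35,852.66
Quarter 2: $35,852.66 +$718.00 interest = $36,570.66; pay $7,996.86 → $28,573.80
Quarter 3: $28,573.80 +$572.00 interest = $29,145.80; pay $7,996.86 → $21,148.94
Quarter 4: $21,148.94 +$423.00 interest = $21,571.94; pay $7,996.86 → $13,575.08
Quarter 5: $13,575.08 +$272.00 interest = $13,847.08; pay $7,996.86 → $5,850.22
Quarter 6: $5,850.22 +$118.00 interest = $5,968.22; pay $5,968.22 → $0.00
Total paid: $46,012.52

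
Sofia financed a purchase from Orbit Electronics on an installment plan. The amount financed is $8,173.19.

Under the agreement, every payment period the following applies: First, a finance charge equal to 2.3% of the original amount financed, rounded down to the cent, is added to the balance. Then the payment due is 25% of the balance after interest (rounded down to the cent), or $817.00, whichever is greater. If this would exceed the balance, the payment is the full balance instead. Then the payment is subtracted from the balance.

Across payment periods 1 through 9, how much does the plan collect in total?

$9,865.01

# | Opening | Interest | Payment | End bal
1 | $8,173.19 | $187.98 | $2,090.29 | $6,270.88
2 | $6,270.88 | $187.98 | $1,614.71 | $4,844.15
3 | $4,844.15 | $187.98 | $1,258.03 | $3,774.10
4 | $3,774.10 | $187.98 | $990.52 | $2,971.56
5 | $2,971.56 | $187.98 | $817.00 | $2,342.54
6 | $2,342.54 | $187.98 | $817.00 | $1,713.52
7 | $1,713.52 | $187.98 | $817.00 | $1,084.50
8 | $1,084.50 | $187.98 | $817.00 | $455.48
9 | $455.48 | $187.98 | $643.46 | $0.00
Total paid: $9,865.01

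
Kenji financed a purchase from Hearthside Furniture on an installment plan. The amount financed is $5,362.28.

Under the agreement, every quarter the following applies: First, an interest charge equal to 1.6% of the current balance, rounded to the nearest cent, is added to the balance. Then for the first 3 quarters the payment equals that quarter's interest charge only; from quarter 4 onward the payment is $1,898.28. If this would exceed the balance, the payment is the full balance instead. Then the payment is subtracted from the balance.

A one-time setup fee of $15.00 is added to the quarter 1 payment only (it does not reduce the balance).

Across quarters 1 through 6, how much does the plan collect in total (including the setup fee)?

$5,804.61

Quarter 1: opening $5,362.28; interest $85.80 → $5,448.08; payment $85.80 (+ $15.00 fee); balance $5,362.28
Quarter 2: opening $5,362.28; interest $85.80 → $5,448.08; payment $85.80; balance $5,362.28
Quarter 3: opening $5,362.28; interest $85.80 → $5,448.08; payment $85.80; balance $5,362.28
Quarter 4: opening $5,362.28; interest $85.80 → $5,448.08; payment $1,898.28; balance $3,549.80
Quarter 5: opening $3,549.80; interest $56.80 → $3,606.60; payment $1,898.28; balance $1,708.32
Quarter 6: opening $1,708.32; interest $27.33 → $1,735.65; payment $1,735.65; balance $0.00
Total paid: $5,804.61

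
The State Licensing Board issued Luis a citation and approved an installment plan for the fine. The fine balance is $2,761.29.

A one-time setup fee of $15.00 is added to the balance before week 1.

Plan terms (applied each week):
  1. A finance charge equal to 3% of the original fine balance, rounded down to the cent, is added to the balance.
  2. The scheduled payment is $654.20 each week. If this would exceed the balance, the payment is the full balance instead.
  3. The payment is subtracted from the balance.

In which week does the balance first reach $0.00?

5

Week 1: opening $2,776.29; interest $82.83 → $2,859.12; payment $654.20; balance $2,204.92
Week 2: opening $2,204.92; interest $82.83 → $2,287.75; payment $654.20; balance $1,633.55
Week 3: opening $1,633.55; interest $82.83 → $1,716.38; payment $654.20; balance $1,062.18
Week 4: opening $1,062.18; interest $82.83 → $1,145.01; payment $654.20; balance $490.81
Week 5: opening $490.81; interest $82.83 → $573.64; payment $573.64; balance $0.00
Balance reaches $0.00 in week 5.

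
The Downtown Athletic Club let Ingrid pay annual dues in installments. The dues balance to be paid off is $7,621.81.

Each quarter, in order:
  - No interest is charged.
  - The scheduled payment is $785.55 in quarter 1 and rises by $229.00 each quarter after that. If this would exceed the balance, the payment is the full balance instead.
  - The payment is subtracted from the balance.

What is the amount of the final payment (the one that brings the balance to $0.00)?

# | Opening | Payment | End bal
1 | $7,621.81 | $785.55 | $6,836.26
2 | $6,836.26 | $1,014.55 | $5,821.71
3 | $5,821.71 | $1,243.55 | $4,578.16
4 | $4,578.16 | $1,472.55 | $3,105.61
5 | $3,105.61 | $1,701.55 | $1,404.06
6 | $1,404.06 | $1,404.06 | $0.00

$1,404.06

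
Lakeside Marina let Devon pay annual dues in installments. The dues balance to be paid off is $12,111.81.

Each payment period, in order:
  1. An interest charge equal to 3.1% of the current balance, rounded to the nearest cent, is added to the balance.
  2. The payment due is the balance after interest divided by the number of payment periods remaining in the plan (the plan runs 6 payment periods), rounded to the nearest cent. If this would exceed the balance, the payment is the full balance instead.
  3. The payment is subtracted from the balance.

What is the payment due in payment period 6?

$2,424.43

Payment period 1: $12,111.81 +$375.47 interest = $12,487.28; pay $2,081.21 → $10,406.07
Payment period 2: $10,406.07 +$322.59 interest = $10,728.66; pay $2,145.73 → $8,582.93
Payment period 3: $8,582.93 +$266.07 interest = $8,849.00; pay $2,212.25 → $6,636.75
Payment period 4: $6,636.75 +$205.74 interest = $6,842.49; pay $2,280.83 → $4,561.66
Payment period 5: $4,561.66 +$141.41 interest = $4,703.07; pay $2,351.54 → $2,351.53
Payment period 6: $2,351.53 +$72.90 interest = $2,424.43; pay $2,424.43 → $0.00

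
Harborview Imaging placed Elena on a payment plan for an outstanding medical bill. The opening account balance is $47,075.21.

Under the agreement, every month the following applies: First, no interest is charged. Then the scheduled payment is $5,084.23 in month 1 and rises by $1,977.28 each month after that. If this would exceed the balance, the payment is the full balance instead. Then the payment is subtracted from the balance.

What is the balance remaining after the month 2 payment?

$34,929.47

Month 1: opening $47,075.21; payment $5,084.23; balance $41,990.98
Month 2: opening $41,990.98; payment $7,061.51; balance $34,929.47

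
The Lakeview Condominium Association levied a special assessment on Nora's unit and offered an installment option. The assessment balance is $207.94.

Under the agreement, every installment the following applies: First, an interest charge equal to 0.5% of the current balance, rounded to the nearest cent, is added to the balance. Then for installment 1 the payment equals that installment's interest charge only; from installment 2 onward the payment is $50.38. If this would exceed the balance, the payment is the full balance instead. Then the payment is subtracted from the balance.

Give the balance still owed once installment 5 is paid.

$9.10

Installment 1: opening $207.94; interest $1.04 → $208.98; payment $1.04; balance $207.94
Installment 2: opening $207.94; interest $1.04 → $208.98; payment $50.38; balance $158.60
Installment 3: opening $158.60; interest $0.79 → $159.39; payment $50.38; balance $109.01
Installment 4: opening $109.01; interest $0.55 → $109.56; payment $50.38; balance $59.18
Installment 5: opening $59.18; interest $0.30 → $59.48; payment $50.38; balance $9.10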